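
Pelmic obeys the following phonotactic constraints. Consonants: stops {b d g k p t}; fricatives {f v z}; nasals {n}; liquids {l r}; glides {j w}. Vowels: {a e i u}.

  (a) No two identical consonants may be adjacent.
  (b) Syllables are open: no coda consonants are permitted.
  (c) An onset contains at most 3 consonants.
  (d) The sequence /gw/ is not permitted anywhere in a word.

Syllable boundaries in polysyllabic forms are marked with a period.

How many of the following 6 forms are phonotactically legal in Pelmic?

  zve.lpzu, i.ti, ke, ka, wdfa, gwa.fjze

zve.lpzu — σ1 onset /zv/ (2C), coda /∅/ ok; σ2 onset /lpz/ (3C), coda /∅/ ok → phonotactically legal
i.ti — σ1 onset /∅/, coda /∅/ ok; σ2 onset /t/, coda /∅/ ok → phonotactically legal
ke — σ1 onset /k/, coda /∅/ ok → phonotactically legal
ka — σ1 onset /k/, coda /∅/ ok → phonotactically legal
wdfa — σ1 onset /wdf/ (3C), coda /∅/ ok → phonotactically legal
gwa.fjze — violates constraint (d): contains banned sequence /gw/ → phonotactically illegal
Phonotactically legal: zve.lpzu, i.ti, ke, ka, wdfa → 5.

5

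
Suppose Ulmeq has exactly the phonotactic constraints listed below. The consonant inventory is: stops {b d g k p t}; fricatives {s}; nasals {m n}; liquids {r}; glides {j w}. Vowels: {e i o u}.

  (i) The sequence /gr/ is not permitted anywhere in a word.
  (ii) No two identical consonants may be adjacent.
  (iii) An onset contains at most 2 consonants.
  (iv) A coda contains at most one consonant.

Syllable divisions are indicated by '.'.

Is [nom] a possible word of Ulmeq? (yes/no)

yes

[nom] — σ1 onset /n/, coda /m/ ok → licit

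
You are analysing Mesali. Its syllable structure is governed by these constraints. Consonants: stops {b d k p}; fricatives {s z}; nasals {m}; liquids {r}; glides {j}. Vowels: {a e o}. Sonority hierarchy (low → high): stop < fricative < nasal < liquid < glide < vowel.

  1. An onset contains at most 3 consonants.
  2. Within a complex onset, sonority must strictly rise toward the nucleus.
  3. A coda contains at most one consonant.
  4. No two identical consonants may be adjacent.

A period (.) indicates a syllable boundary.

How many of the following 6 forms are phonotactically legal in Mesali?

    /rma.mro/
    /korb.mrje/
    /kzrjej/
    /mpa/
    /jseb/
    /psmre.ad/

0

/rma.mro/ — violates constraint 2: syllable 1 onset /rm/: /r/ (liquid, 4) → /m/ (nasal, 3) does not rise → phonotactically illegal
/korb.mrje/ — violates constraint 3: syllable 1 coda /rb/ has 2 consonants (> 1) → phonotactically illegal
/kzrjej/ — violates constraint 1: syllable 1 onset /kzrj/ has 4 consonants (> 3) → phonotactically illegal
/mpa/ — violates constraint 2: syllable 1 onset /mp/: /m/ (nasal, 3) → /p/ (stop, 1) does not rise → phonotactically illegal
/jseb/ — violates constraint 2: syllable 1 onset /js/: /j/ (glide, 5) → /s/ (fricative, 2) does not rise → phonotactically illegal
/psmre.ad/ — violates constraint 1: syllable 1 onset /psmr/ has 4 consonants (> 3) → phonotactically illegal
No form is phonotactically legal → 0.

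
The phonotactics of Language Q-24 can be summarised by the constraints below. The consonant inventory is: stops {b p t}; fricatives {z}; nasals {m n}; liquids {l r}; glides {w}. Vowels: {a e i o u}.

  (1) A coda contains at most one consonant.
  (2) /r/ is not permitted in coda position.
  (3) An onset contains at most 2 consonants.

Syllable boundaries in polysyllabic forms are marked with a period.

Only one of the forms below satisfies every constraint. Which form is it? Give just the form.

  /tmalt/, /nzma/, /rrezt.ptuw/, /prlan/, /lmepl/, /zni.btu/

/zni.btu/

/tmalt/ — violates constraint 1: syllable 1 coda /lt/ has 2 consonants (> 1) → phonotactically illegal
/nzma/ — violates constraint 3: syllable 1 onset /nzm/ has 3 consonants (> 2) → phonotactically illegal
/rrezt.ptuw/ — violates constraint 1: syllable 1 coda /zt/ has 2 consonants (> 1) → phonotactically illegal
/prlan/ — violates constraint 3: syllable 1 onset /prl/ has 3 consonants (> 2) → phonotactically illegal
/lmepl/ — violates constraint 1: syllable 1 coda /pl/ has 2 consonants (> 1) → phonotactically illegal
/zni.btu/ — σ1 onset /zn/ (2C), coda /∅/ ok; σ2 onset /bt/ (2C), coda /∅/ ok → phonotactically legal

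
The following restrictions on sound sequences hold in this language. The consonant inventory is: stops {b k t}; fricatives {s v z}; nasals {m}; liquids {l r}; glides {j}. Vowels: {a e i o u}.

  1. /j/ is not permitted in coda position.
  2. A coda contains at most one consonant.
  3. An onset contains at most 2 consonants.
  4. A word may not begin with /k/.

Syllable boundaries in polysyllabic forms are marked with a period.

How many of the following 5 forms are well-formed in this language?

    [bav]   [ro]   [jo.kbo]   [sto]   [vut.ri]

5

[bav] — σ1 onset /b/, coda /v/ ok → well-formed
[ro] — σ1 onset /r/, coda /∅/ ok → well-formed
[jo.kbo] — σ1 onset /j/, coda /∅/ ok; σ2 onset /kb/ (2C), coda /∅/ ok → well-formed
[sto] — σ1 onset /st/ (2C), coda /∅/ ok → well-formed
[vut.ri] — σ1 onset /v/, coda /t/ ok; σ2 onset /r/, coda /∅/ ok → well-formed
Well-formed: [bav], [ro], [jo.kbo], [sto], [vut.ri] → 5.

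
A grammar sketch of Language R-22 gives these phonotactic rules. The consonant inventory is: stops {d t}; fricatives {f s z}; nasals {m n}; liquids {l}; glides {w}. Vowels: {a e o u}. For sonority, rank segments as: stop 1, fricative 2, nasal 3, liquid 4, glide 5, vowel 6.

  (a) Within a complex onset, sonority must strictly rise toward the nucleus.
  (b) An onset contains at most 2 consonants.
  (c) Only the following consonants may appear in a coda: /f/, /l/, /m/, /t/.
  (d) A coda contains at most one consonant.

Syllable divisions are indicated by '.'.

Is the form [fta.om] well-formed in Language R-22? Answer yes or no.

no

[fta.om] — violates constraint (a): syllable 1 onset /ft/: /f/ (fricative, 2) → /t/ (stop, 1) does not rise → ill-formed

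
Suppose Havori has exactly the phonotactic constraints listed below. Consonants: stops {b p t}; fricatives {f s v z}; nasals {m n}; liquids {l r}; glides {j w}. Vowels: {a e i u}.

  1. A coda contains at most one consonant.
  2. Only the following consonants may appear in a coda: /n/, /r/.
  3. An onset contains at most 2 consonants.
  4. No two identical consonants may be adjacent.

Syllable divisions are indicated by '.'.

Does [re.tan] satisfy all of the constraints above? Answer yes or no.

yes

[re.tan] — σ1 onset /r/, coda /∅/ ok; σ2 onset /t/, coda /n/ ok → well-formed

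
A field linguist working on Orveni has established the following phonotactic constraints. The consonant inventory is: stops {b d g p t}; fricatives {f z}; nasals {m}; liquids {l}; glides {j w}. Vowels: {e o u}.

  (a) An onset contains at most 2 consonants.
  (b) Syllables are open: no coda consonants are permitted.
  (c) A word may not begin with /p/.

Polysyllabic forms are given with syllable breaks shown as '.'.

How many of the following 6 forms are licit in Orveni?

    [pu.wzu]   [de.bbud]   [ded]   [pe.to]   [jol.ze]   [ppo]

0

[pu.wzu] — violates constraint (c): word begins with /p/ → illicit
[de.bbud] — violates constraint (b): syllable 2 coda /d/ has 1 consonant (> 0) → illicit
[ded] — violates constraint (b): syllable 1 coda /d/ has 1 consonant (> 0) → illicit
[pe.to] — violates constraint (c): word begins with /p/ → illicit
[jol.ze] — violates constraint (b): syllable 1 coda /l/ has 1 consonant (> 0) → illicit
[ppo] — violates constraint (c): word begins with /p/ → illicit
No form is licit → 0.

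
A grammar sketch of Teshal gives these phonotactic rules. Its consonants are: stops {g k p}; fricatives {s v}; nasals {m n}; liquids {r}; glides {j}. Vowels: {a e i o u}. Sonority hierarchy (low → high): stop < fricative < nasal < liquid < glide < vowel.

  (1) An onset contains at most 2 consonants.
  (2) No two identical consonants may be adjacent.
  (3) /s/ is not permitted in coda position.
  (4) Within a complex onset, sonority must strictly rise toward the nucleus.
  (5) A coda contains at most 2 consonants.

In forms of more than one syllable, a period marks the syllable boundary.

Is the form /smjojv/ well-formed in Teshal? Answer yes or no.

no

/smjojv/ — violates constraint 1: syllable 1 onset /smj/ has 3 consonants (> 2) → ill-formed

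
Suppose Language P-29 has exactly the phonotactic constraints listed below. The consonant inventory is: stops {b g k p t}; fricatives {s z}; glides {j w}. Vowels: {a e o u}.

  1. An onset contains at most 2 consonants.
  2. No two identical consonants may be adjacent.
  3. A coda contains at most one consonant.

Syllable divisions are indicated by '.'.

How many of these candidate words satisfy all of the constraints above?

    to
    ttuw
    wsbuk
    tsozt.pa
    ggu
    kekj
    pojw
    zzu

1

to — σ1 onset /t/, coda /∅/ ok → permitted
ttuw — violates constraint 2: adjacent identical consonants /tt/ → not permitted
wsbuk — violates constraint 1: syllable 1 onset /wsb/ has 3 consonants (> 2) → not permitted
tsozt.pa — violates constraint 3: syllable 1 coda /zt/ has 2 consonants (> 1) → not permitted
ggu — violates constraint 2: adjacent identical consonants /gg/ → not permitted
kekj — violates constraint 3: syllable 1 coda /kj/ has 2 consonants (> 1) → not permitted
pojw — violates constraint 3: syllable 1 coda /jw/ has 2 consonants (> 1) → not permitted
zzu — violates constraint 2: adjacent identical consonants /zz/ → not permitted
Permitted: to → 1.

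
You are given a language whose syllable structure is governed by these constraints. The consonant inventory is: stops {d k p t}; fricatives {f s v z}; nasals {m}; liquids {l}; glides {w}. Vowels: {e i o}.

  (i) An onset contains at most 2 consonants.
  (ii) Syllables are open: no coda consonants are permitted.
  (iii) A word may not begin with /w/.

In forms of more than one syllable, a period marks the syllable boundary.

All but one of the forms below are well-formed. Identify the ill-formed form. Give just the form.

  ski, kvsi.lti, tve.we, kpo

ski — σ1 onset /sk/ (2C), coda /∅/ ok → well-formed
kvsi.lti — violates constraint (i): syllable 1 onset /kvs/ has 3 consonants (> 2) → ill-formed
tve.we — σ1 onset /tv/ (2C), coda /∅/ ok; σ2 onset /w/, coda /∅/ ok → well-formed
kpo — σ1 onset /kp/ (2C), coda /∅/ ok → well-formed

kvsi.lti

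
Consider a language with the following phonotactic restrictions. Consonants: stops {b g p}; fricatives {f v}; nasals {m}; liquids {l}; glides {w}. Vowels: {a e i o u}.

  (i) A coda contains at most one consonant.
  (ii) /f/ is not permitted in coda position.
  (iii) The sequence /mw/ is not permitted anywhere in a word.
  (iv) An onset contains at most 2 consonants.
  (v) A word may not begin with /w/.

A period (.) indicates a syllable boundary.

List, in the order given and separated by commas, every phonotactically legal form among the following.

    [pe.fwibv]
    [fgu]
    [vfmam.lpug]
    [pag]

[pe.fwibv] — violates constraint (i): syllable 2 coda /bv/ has 2 consonants (> 1) → phonotactically illegal
[fgu] — σ1 onset /fg/ (2C), coda /∅/ ok → phonotactically legal
[vfmam.lpug] — violates constraint (iv): syllable 1 onset /vfm/ has 3 consonants (> 2) → phonotactically illegal
[pag] — σ1 onset /p/, coda /g/ ok → phonotactically legal

[fgu], [pag]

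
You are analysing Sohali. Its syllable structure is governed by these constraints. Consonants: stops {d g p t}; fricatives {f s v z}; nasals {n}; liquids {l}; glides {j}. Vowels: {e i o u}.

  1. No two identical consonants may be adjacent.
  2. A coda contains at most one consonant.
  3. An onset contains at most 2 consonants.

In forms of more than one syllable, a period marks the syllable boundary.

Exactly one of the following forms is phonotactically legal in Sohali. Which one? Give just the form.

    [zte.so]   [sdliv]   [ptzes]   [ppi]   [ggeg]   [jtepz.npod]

[zte.so]

[zte.so] — σ1 onset /zt/ (2C), coda /∅/ ok; σ2 onset /s/, coda /∅/ ok → phonotactically legal
[sdliv] — violates constraint 3: syllable 1 onset /sdl/ has 3 consonants (> 2) → phonotactically illegal
[ptzes] — violates constraint 3: syllable 1 onset /ptz/ has 3 consonants (> 2) → phonotactically illegal
[ppi] — violates constraint 1: adjacent identical consonants /pp/ → phonotactically illegal
[ggeg] — violates constraint 1: adjacent identical consonants /gg/ → phonotactically illegal
[jtepz.npod] — violates constraint 2: syllable 1 coda /pz/ has 2 consonants (> 1) → phonotactically illegal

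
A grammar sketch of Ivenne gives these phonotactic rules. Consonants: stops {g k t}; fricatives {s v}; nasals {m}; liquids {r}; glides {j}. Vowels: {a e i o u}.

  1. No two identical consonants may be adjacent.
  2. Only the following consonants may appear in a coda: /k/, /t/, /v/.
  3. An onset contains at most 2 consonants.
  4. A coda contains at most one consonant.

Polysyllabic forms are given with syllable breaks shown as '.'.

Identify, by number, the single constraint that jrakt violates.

4

jrakt: syllable 1 coda /kt/ has 2 consonants (> 1).
This is a violation of constraint 4: "A coda contains at most one consonant."
The remaining constraints (1, 2, 3) are satisfied.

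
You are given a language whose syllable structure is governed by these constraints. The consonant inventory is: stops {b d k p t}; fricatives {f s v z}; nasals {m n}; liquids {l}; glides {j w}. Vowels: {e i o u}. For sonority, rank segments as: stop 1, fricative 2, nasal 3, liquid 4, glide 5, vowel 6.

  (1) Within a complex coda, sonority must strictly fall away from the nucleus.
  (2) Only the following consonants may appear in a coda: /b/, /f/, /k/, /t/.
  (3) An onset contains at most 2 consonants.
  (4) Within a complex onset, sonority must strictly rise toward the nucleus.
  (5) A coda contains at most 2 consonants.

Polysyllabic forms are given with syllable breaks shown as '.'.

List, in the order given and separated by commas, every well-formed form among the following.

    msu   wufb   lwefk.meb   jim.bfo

msu — violates constraint 4: syllable 1 onset /ms/: /m/ (nasal, 3) → /s/ (fricative, 2) does not rise → ill-formed
wufb — σ1 onset /w/, coda /fb/ (2→1 falls) ok → well-formed
lwefk.meb — σ1 onset /lw/ (4→5 rises), coda /fk/ (2→1 falls) ok; σ2 onset /m/, coda /b/ ok → well-formed
jim.bfo — violates constraint 2: syllable 1 coda contains /m/, which is not a licensed coda consonant → ill-formed

wufb, lwefk.meb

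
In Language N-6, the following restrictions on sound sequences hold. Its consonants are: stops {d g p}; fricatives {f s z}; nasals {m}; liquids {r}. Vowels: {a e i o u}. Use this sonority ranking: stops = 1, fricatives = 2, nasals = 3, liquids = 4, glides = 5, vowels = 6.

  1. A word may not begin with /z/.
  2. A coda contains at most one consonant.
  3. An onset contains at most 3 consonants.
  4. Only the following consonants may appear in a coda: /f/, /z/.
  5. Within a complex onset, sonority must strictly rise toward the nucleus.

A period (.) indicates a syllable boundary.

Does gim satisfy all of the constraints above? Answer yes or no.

gim — violates constraint 4: syllable 1 coda contains /m/, which is not a licensed coda consonant → phonotactically illegal

no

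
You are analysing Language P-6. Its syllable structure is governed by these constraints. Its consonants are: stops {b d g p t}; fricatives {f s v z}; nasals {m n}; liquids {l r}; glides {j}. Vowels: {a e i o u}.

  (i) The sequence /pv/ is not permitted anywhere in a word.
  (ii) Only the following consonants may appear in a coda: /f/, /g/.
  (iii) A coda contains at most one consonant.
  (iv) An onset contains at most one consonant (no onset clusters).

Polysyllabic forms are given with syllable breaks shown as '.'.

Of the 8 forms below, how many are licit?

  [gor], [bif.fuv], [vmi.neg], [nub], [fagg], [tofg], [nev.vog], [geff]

[gor] — violates constraint (ii): syllable 1 coda contains /r/, which is not a licensed coda consonant → illicit
[bif.fuv] — violates constraint (ii): syllable 2 coda contains /v/, which is not a licensed coda consonant → illicit
[vmi.neg] — violates constraint (iv): syllable 1 onset /vm/ has 2 consonants (> 1) → illicit
[nub] — violates constraint (ii): syllable 1 coda contains /b/, which is not a licensed coda consonant → illicit
[fagg] — violates constraint (iii): syllable 1 coda /gg/ has 2 consonants (> 1) → illicit
[tofg] — violates constraint (iii): syllable 1 coda /fg/ has 2 consonants (> 1) → illicit
[nev.vog] — violates constraint (ii): syllable 1 coda contains /v/, which is not a licensed coda consonant → illicit
[geff] — violates constraint (iii): syllable 1 coda /ff/ has 2 consonants (> 1) → illicit
No form is licit → 0.

0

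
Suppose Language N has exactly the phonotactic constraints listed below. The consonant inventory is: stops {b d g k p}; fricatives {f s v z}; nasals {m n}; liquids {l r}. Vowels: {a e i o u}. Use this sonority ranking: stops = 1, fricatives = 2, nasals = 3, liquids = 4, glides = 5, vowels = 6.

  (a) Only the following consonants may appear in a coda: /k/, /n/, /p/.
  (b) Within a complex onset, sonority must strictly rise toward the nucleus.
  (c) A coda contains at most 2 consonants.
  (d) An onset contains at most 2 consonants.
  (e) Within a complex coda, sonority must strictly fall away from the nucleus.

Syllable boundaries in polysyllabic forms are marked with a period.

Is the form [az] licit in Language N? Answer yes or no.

no

[az] — violates constraint (a): syllable 1 coda contains /z/, which is not a licensed coda consonant → illicit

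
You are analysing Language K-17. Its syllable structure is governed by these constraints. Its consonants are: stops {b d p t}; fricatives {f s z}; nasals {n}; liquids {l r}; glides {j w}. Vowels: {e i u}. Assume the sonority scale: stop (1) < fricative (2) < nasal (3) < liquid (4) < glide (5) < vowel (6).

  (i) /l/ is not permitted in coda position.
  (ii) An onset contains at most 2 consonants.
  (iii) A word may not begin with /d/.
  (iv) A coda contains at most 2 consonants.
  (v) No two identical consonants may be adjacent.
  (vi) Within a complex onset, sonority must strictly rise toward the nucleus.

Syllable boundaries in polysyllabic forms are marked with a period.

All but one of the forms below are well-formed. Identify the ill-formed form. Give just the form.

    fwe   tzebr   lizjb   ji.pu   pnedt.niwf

lizjb

fwe — σ1 onset /fw/ (2→5 rises), coda /∅/ ok → well-formed
tzebr — σ1 onset /tz/ (1→2 rises), coda /br/ (2C) ok → well-formed
lizjb — violates constraint (iv): syllable 1 coda /zjb/ has 3 consonants (> 2) → ill-formed
ji.pu — σ1 onset /j/, coda /∅/ ok; σ2 onset /p/, coda /∅/ ok → well-formed
pnedt.niwf — σ1 onset /pn/ (1→3 rises), coda /dt/ (2C) ok; σ2 onset /n/, coda /wf/ (2C) ok → well-formed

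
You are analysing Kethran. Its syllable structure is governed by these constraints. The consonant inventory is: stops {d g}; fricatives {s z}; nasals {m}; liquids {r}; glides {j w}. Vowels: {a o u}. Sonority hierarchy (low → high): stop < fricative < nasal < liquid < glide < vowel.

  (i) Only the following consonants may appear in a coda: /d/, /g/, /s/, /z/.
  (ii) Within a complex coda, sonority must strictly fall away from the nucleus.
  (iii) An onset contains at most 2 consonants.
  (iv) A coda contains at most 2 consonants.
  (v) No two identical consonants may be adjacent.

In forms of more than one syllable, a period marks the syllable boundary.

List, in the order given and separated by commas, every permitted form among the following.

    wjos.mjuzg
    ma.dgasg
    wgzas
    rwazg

wjos.mjuzg — σ1 onset /wj/ (2C), coda /s/ ok; σ2 onset /mj/ (2C), coda /zg/ (2→1 falls) ok → permitted
ma.dgasg — σ1 onset /m/, coda /∅/ ok; σ2 onset /dg/ (2C), coda /sg/ (2→1 falls) ok → permitted
wgzas — violates constraint (iii): syllable 1 onset /wgz/ has 3 consonants (> 2) → not permitted
rwazg — σ1 onset /rw/ (2C), coda /zg/ (2→1 falls) ok → permitted

wjos.mjuzg, ma.dgasg, rwazg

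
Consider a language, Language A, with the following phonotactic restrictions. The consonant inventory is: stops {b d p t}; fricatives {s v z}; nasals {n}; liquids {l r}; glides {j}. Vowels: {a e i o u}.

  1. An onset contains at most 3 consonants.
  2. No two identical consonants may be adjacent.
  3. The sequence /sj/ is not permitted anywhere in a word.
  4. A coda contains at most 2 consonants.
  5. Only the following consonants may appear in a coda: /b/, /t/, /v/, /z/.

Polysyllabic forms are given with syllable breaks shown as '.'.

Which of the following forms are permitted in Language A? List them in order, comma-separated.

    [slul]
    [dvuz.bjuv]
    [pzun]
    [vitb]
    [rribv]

[dvuz.bjuv], [vitb]

[slul] — violates constraint 5: syllable 1 coda contains /l/, which is not a licensed coda consonant → not permitted
[dvuz.bjuv] — σ1 onset /dv/ (2C), coda /z/ ok; σ2 onset /bj/ (2C), coda /v/ ok → permitted
[pzun] — violates constraint 5: syllable 1 coda contains /n/, which is not a licensed coda consonant → not permitted
[vitb] — σ1 onset /v/, coda /tb/ (2C) ok → permitted
[rribv] — violates constraint 2: adjacent identical consonants /rr/ → not permitted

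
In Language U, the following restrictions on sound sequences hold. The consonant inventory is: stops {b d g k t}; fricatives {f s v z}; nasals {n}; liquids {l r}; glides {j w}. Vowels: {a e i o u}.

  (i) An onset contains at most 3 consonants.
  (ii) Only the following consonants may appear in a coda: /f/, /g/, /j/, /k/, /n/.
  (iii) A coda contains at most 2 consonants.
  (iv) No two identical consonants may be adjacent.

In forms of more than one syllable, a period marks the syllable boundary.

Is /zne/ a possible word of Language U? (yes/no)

yes

/zne/ — σ1 onset /zn/ (2C), coda /∅/ ok → licit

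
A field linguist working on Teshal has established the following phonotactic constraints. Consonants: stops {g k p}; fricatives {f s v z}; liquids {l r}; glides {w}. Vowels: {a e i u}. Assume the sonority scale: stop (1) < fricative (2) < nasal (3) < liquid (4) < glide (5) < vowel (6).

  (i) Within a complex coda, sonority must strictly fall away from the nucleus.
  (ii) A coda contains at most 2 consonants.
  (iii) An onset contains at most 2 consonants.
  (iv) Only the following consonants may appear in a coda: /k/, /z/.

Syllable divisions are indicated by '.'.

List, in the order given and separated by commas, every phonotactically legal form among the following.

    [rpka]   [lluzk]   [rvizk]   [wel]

[rpka] — violates constraint (iii): syllable 1 onset /rpk/ has 3 consonants (> 2) → phonotactically illegal
[lluzk] — σ1 onset /ll/ (2C), coda /zk/ (2→1 falls) ok → phonotactically legal
[rvizk] — σ1 onset /rv/ (2C), coda /zk/ (2→1 falls) ok → phonotactically legal
[wel] — violates constraint (iv): syllable 1 coda contains /l/, which is not a licensed coda consonant → phonotactically illegal

[lluzk], [rvizk]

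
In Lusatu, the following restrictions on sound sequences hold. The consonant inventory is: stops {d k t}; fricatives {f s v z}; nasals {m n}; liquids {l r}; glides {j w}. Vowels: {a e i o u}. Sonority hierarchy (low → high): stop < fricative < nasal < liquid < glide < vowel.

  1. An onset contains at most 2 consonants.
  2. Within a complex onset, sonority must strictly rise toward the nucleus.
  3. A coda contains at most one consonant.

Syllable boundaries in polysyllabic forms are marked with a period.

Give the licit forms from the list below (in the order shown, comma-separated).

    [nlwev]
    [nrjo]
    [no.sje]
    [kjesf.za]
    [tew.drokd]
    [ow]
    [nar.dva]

[no.sje], [ow], [nar.dva]

[nlwev] — violates constraint 1: syllable 1 onset /nlw/ has 3 consonants (> 2) → illicit
[nrjo] — violates constraint 1: syllable 1 onset /nrj/ has 3 consonants (> 2) → illicit
[no.sje] — σ1 onset /n/, coda /∅/ ok; σ2 onset /sj/ (2→5 rises), coda /∅/ ok → licit
[kjesf.za] — violates constraint 3: syllable 1 coda /sf/ has 2 consonants (> 1) → illicit
[tew.drokd] — violates constraint 3: syllable 2 coda /kd/ has 2 consonants (> 1) → illicit
[ow] — σ1 onset /∅/, coda /w/ ok → licit
[nar.dva] — σ1 onset /n/, coda /r/ ok; σ2 onset /dv/ (1→2 rises), coda /∅/ ok → licit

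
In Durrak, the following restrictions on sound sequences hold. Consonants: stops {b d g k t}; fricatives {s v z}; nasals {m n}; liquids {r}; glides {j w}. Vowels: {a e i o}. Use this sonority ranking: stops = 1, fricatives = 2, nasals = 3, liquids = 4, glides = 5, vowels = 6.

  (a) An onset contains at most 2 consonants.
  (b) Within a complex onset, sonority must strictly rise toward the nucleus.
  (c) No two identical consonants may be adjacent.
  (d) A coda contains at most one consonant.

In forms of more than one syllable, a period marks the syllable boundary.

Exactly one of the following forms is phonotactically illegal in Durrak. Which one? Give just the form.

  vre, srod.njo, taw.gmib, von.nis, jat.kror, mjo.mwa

von.nis

vre — σ1 onset /vr/ (2→4 rises), coda /∅/ ok → phonotactically legal
srod.njo — σ1 onset /sr/ (2→4 rises), coda /d/ ok; σ2 onset /nj/ (3→5 rises), coda /∅/ ok → phonotactically legal
taw.gmib — σ1 onset /t/, coda /w/ ok; σ2 onset /gm/ (1→3 rises), coda /b/ ok → phonotactically legal
von.nis — violates constraint (c): adjacent identical consonants /nn/ → phonotactically illegal
jat.kror — σ1 onset /j/, coda /t/ ok; σ2 onset /kr/ (1→4 rises), coda /r/ ok → phonotactically legal
mjo.mwa — σ1 onset /mj/ (3→5 rises), coda /∅/ ok; σ2 onset /mw/ (3→5 rises), coda /∅/ ok → phonotactically legal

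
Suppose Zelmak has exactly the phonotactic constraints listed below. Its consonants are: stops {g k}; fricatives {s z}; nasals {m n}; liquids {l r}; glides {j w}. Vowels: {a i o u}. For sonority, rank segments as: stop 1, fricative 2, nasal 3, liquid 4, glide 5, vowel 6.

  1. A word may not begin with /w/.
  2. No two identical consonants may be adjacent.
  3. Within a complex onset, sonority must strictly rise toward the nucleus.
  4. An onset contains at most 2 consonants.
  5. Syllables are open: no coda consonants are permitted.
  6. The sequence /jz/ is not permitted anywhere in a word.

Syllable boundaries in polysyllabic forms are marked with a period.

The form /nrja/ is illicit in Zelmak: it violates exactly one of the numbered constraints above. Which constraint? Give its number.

/nrja/: syllable 1 onset /nrj/ has 3 consonants (> 2).
This is a violation of constraint 4: "An onset contains at most 2 consonants."
The remaining constraints (1, 2, 3, 5, 6) are satisfied.

4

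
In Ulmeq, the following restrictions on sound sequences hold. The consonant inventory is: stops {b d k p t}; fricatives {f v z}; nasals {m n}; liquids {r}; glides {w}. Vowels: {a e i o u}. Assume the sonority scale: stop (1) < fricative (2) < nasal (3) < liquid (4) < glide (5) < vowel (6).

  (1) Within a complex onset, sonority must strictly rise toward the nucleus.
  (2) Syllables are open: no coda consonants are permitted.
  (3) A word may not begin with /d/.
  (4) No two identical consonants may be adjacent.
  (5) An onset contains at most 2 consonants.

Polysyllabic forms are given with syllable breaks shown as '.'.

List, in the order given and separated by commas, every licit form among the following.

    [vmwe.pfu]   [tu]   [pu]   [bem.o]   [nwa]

[vmwe.pfu] — violates constraint 5: syllable 1 onset /vmw/ has 3 consonants (> 2) → illicit
[tu] — σ1 onset /t/, coda /∅/ ok → licit
[pu] — σ1 onset /p/, coda /∅/ ok → licit
[bem.o] — violates constraint 2: syllable 1 coda /m/ has 1 consonant (> 0) → illicit
[nwa] — σ1 onset /nw/ (3→5 rises), coda /∅/ ok → licit

[tu], [pu], [nwa]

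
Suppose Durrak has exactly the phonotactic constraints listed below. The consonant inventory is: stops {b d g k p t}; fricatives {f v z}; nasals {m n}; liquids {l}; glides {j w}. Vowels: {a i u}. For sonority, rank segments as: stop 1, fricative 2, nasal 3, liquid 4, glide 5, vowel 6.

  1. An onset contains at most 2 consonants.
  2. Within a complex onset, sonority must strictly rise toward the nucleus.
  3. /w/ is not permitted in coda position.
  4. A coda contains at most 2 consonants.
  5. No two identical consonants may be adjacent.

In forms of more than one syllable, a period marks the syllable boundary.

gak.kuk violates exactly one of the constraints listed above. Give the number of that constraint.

gak.kuk: adjacent identical consonants /kk/.
This is a violation of constraint 5: "No two identical consonants may be adjacent."
The remaining constraints (1, 2, 3, 4) are satisfied.

5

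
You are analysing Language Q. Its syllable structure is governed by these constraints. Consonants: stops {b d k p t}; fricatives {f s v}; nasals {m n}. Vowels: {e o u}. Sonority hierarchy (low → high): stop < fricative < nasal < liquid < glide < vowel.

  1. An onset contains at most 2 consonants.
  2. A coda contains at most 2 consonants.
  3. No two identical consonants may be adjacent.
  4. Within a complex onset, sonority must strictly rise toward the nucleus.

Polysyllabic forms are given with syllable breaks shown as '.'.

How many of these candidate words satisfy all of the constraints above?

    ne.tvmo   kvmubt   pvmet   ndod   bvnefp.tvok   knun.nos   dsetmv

ne.tvmo — violates constraint 1: syllable 2 onset /tvm/ has 3 consonants (> 2) → phonotactically illegal
kvmubt — violates constraint 1: syllable 1 onset /kvm/ has 3 consonants (> 2) → phonotactically illegal
pvmet — violates constraint 1: syllable 1 onset /pvm/ has 3 consonants (> 2) → phonotactically illegal
ndod — violates constraint 4: syllable 1 onset /nd/: /n/ (nasal, 3) → /d/ (stop, 1) does not rise → phonotactically illegal
bvnefp.tvok — violates constraint 1: syllable 1 onset /bvn/ has 3 consonants (> 2) → phonotactically illegal
knun.nos — violates constraint 3: adjacent identical consonants /nn/ → phonotactically illegal
dsetmv — violates constraint 2: syllable 1 coda /tmv/ has 3 consonants (> 2) → phonotactically illegal
No form is phonotactically legal → 0.

0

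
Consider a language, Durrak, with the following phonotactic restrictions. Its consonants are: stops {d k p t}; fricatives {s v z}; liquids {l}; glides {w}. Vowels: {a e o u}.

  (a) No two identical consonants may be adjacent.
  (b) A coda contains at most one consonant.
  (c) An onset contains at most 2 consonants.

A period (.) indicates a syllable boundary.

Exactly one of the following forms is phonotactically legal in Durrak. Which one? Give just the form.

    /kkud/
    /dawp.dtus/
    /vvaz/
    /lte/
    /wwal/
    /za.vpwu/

/kkud/ — violates constraint (a): adjacent identical consonants /kk/ → phonotactically illegal
/dawp.dtus/ — violates constraint (b): syllable 1 coda /wp/ has 2 consonants (> 1) → phonotactically illegal
/vvaz/ — violates constraint (a): adjacent identical consonants /vv/ → phonotactically illegal
/lte/ — σ1 onset /lt/ (2C), coda /∅/ ok → phonotactically legal
/wwal/ — violates constraint (a): adjacent identical consonants /ww/ → phonotactically illegal
/za.vpwu/ — violates constraint (c): syllable 2 onset /vpw/ has 3 consonants (> 2) → phonotactically illegal

/lte/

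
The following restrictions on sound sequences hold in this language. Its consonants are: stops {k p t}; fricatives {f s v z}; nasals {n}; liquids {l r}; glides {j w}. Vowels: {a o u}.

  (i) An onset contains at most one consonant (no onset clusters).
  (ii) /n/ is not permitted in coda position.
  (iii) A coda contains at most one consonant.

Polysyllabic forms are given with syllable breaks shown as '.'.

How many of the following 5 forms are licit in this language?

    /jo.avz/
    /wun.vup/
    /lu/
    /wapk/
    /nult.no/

1

/jo.avz/ — violates constraint (iii): syllable 2 coda /vz/ has 2 consonants (> 1) → illicit
/wun.vup/ — violates constraint (ii): syllable 1 coda contains /n/ → illicit
/lu/ — σ1 onset /l/, coda /∅/ ok → licit
/wapk/ — violates constraint (iii): syllable 1 coda /pk/ has 2 consonants (> 1) → illicit
/nult.no/ — violates constraint (iii): syllable 1 coda /lt/ has 2 consonants (> 1) → illicit
Licit: /lu/ → 1.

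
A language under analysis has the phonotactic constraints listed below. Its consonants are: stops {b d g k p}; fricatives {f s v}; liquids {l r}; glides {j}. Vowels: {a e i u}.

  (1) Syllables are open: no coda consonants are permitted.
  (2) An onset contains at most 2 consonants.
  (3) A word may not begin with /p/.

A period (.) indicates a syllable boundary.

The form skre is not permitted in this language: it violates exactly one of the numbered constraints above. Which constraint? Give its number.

skre: syllable 1 onset /skr/ has 3 consonants (> 2).
This is a violation of constraint 2: "An onset contains at most 2 consonants."
The remaining constraints (1, 3) are satisfied.

2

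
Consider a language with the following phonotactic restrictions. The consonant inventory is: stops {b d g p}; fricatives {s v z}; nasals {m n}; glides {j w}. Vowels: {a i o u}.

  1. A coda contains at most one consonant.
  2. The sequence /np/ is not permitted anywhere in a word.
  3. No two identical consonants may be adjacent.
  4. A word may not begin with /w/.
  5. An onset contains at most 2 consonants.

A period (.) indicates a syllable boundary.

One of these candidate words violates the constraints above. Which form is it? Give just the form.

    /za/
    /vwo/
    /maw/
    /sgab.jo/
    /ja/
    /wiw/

/za/ — σ1 onset /z/, coda /∅/ ok → licit
/vwo/ — σ1 onset /vw/ (2C), coda /∅/ ok → licit
/maw/ — σ1 onset /m/, coda /w/ ok → licit
/sgab.jo/ — σ1 onset /sg/ (2C), coda /b/ ok; σ2 onset /j/, coda /∅/ ok → licit
/ja/ — σ1 onset /j/, coda /∅/ ok → licit
/wiw/ — violates constraint 4: word begins with /w/ → illicit

/wiw/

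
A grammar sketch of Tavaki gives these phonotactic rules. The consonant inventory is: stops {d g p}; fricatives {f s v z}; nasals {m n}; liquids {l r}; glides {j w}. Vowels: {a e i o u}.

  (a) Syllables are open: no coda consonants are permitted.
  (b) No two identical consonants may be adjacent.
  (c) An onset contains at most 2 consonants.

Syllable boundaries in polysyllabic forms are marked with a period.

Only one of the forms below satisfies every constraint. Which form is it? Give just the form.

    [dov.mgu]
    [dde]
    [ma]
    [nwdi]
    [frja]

[ma]

[dov.mgu] — violates constraint (a): syllable 1 coda /v/ has 1 consonant (> 0) → not permitted
[dde] — violates constraint (b): adjacent identical consonants /dd/ → not permitted
[ma] — σ1 onset /m/, coda /∅/ ok → permitted
[nwdi] — violates constraint (c): syllable 1 onset /nwd/ has 3 consonants (> 2) → not permitted
[frja] — violates constraint (c): syllable 1 onset /frj/ has 3 consonants (> 2) → not permitted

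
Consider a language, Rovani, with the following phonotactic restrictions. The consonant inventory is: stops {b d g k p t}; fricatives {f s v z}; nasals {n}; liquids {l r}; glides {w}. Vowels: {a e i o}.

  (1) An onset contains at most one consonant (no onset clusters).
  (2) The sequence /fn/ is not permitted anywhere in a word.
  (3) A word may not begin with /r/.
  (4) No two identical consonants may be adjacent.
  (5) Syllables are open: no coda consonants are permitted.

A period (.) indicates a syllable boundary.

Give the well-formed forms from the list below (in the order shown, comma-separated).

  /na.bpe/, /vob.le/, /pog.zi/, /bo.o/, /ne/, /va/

/na.bpe/ — violates constraint 1: syllable 2 onset /bp/ has 2 consonants (> 1) → ill-formed
/vob.le/ — violates constraint 5: syllable 1 coda /b/ has 1 consonant (> 0) → ill-formed
/pog.zi/ — violates constraint 5: syllable 1 coda /g/ has 1 consonant (> 0) → ill-formed
/bo.o/ — σ1 onset /b/, coda /∅/ ok; σ2 onset /∅/, coda /∅/ ok → well-formed
/ne/ — σ1 onset /n/, coda /∅/ ok → well-formed
/va/ — σ1 onset /v/, coda /∅/ ok → well-formed

/bo.o/, /ne/, /va/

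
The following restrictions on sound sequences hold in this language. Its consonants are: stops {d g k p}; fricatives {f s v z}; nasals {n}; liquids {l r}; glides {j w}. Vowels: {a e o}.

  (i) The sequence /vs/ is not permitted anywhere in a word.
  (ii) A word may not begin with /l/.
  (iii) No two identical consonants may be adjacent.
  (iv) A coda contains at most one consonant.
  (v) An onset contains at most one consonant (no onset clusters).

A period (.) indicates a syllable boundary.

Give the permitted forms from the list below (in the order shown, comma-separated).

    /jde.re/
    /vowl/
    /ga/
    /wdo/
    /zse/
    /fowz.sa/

/jde.re/ — violates constraint (v): syllable 1 onset /jd/ has 2 consonants (> 1) → not permitted
/vowl/ — violates constraint (iv): syllable 1 coda /wl/ has 2 consonants (> 1) → not permitted
/ga/ — σ1 onset /g/, coda /∅/ ok → permitted
/wdo/ — violates constraint (v): syllable 1 onset /wd/ has 2 consonants (> 1) → not permitted
/zse/ — violates constraint (v): syllable 1 onset /zs/ has 2 consonants (> 1) → not permitted
/fowz.sa/ — violates constraint (iv): syllable 1 coda /wz/ has 2 consonants (> 1) → not permitted

/ga/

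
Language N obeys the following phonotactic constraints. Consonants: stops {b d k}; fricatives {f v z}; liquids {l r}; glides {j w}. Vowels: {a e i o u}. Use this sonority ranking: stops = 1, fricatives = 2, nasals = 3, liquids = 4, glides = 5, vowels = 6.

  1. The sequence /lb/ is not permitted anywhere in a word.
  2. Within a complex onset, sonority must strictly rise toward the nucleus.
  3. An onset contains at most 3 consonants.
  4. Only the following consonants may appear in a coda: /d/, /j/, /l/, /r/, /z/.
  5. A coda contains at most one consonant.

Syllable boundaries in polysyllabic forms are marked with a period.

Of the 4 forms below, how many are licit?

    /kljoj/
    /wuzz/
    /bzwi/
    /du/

/kljoj/ — σ1 onset /klj/ (1→4→5 rises), coda /j/ ok → licit
/wuzz/ — violates constraint 5: syllable 1 coda /zz/ has 2 consonants (> 1) → illicit
/bzwi/ — σ1 onset /bzw/ (1→2→5 rises), coda /∅/ ok → licit
/du/ — σ1 onset /d/, coda /∅/ ok → licit
Licit: /kljoj/, /bzwi/, /du/ → 3.

3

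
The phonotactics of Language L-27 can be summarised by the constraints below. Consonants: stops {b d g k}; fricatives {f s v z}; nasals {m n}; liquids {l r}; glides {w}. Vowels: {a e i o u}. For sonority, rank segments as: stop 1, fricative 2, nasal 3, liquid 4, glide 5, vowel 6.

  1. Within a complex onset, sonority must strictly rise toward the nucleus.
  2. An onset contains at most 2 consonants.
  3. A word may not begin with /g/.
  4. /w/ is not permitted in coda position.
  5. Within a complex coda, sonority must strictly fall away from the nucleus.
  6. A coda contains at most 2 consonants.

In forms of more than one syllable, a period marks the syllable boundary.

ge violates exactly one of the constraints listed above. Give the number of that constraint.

ge: word begins with /g/.
This is a violation of constraint 3: "A word may not begin with /g/."
The remaining constraints (1, 2, 4, 5, 6) are satisfied.

3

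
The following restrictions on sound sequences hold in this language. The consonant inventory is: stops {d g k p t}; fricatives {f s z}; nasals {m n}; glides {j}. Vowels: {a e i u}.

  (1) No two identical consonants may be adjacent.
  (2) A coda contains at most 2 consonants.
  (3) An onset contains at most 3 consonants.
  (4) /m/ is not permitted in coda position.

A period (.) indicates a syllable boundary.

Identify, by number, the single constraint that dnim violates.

dnim: syllable 1 coda contains /m/.
This is a violation of constraint 4: "/m/ is not permitted in coda position."
The remaining constraints (1, 2, 3) are satisfied.

4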